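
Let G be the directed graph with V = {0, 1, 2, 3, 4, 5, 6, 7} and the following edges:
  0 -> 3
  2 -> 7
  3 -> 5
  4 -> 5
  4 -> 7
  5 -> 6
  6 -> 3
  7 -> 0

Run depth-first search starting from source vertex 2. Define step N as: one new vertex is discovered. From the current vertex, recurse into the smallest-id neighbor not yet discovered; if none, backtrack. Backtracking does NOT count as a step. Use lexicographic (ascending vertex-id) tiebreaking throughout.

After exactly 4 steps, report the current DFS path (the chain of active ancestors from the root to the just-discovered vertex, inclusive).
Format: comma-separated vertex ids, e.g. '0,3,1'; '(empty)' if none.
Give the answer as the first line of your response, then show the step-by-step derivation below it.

2,7,0,3

step 1: discover 2; path=2; order=2
step 2: discover 7; path=2>7; order=2,7
step 3: discover 0; path=2>7>0; order=2,7,0
step 4: discover 3; path=2>7>0>3; order=2,7,0,3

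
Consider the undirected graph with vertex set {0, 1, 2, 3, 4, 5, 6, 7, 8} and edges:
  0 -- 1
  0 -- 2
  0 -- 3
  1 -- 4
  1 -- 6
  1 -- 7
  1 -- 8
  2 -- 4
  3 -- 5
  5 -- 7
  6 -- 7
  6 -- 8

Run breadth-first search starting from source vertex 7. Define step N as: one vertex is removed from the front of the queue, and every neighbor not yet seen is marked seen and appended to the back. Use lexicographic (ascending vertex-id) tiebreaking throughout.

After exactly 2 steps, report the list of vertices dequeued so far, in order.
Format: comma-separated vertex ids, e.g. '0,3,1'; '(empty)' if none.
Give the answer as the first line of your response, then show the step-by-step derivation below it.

7,1

step 1: dequeue 7; queue=[1,5,6]; order=7
step 2: dequeue 1; queue=[5,6,0,4,8]; order=7,1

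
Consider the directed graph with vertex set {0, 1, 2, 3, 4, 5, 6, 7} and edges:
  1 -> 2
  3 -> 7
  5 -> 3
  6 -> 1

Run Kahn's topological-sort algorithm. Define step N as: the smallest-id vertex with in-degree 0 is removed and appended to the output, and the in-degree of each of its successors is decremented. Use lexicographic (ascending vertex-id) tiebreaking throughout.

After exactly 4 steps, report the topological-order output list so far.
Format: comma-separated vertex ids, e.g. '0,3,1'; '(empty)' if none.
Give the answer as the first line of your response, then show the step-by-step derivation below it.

0,4,5,3

step 1: output 0; order=[0]; indeg=(0,1,1,1,0,0,0,1)
step 2: output 4; order=[0,4]; indeg=(0,1,1,1,0,0,0,1)
step 3: output 5; order=[0,4,5]; indeg=(0,1,1,0,0,0,0,1)
step 4: output 3; order=[0,4,5,3]; indeg=(0,1,1,0,0,0,0,0)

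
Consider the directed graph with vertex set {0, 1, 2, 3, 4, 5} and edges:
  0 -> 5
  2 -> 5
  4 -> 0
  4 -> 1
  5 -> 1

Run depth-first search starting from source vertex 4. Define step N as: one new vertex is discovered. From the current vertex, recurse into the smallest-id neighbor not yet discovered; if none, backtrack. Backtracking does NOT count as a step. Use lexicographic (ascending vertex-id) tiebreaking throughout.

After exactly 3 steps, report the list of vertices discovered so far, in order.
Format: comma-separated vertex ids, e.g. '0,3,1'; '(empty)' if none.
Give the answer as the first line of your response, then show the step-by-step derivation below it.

4,0,5

step 1: discover 4; path=4; order=4
step 2: discover 0; path=4>0; order=4,0
step 3: discover 5; path=4>0>5; order=4,0,5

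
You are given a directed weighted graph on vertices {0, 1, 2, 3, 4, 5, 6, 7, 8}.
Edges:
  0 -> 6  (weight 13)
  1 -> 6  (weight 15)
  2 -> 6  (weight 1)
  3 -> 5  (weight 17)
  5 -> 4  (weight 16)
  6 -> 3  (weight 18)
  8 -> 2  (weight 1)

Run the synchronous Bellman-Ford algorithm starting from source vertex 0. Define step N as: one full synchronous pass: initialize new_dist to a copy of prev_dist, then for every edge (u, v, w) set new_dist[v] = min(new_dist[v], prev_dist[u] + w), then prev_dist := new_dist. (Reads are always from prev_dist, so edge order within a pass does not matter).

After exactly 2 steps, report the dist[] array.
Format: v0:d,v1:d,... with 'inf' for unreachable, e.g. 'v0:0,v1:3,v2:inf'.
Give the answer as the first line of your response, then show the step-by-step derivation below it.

v0:0,v1:inf,v2:inf,v3:31,v4:inf,v5:inf,v6:13,v7:inf,v8:inf

step 1: dist = v0:0,v1:inf,v2:inf,v3:inf,v4:inf,v5:inf,v6:13,v7:inf,v8:inf
step 2: dist = v0:0,v1:inf,v2:inf,v3:31,v4:inf,v5:inf,v6:13,v7:inf,v8:inf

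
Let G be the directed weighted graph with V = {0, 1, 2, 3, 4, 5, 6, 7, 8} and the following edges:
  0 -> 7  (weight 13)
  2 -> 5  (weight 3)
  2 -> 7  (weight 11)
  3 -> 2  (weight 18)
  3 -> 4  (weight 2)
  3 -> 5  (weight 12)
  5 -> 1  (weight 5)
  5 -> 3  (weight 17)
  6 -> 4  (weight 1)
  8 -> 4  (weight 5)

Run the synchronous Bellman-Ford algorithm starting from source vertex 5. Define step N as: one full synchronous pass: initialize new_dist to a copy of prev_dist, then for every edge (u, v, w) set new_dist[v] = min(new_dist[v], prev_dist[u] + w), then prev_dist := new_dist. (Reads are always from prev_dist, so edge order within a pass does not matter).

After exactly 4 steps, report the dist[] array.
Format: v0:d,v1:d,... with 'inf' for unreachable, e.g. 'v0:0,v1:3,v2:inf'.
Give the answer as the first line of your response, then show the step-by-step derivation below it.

v0:inf,v1:5,v2:35,v3:17,v4:19,v5:0,v6:inf,v7:46,v8:inf

step 1: dist = v0:inf,v1:5,v2:inf,v3:17,v4:inf,v5:0,v6:inf,v7:inf,v8:inf
step 2: dist = v0:inf,v1:5,v2:35,v3:17,v4:19,v5:0,v6:inf,v7:inf,v8:inf
step 3: dist = v0:inf,v1:5,v2:35,v3:17,v4:19,v5:0,v6:inf,v7:46,v8:inf
step 4: dist = v0:inf,v1:5,v2:35,v3:17,v4:19,v5:0,v6:inf,v7:46,v8:inf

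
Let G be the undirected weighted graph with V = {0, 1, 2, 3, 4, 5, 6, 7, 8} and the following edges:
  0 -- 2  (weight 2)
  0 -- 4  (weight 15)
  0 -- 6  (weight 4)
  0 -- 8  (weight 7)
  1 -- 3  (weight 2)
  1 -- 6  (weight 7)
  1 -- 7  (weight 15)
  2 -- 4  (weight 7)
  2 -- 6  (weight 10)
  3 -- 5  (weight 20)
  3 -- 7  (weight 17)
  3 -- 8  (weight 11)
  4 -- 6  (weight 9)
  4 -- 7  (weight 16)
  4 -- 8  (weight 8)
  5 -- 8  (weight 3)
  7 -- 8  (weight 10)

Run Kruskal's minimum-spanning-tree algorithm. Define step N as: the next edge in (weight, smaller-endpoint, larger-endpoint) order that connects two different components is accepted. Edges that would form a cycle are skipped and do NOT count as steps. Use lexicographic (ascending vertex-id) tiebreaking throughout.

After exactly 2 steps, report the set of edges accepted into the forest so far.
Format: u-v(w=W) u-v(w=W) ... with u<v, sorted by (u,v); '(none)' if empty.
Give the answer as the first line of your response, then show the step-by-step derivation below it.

0-2(w=2) 1-3(w=2)

step 1: add edge 0-2 (w=2); MST = {0-2(w=2)}
step 2: add edge 1-3 (w=2); MST = {0-2(w=2) 1-3(w=2)}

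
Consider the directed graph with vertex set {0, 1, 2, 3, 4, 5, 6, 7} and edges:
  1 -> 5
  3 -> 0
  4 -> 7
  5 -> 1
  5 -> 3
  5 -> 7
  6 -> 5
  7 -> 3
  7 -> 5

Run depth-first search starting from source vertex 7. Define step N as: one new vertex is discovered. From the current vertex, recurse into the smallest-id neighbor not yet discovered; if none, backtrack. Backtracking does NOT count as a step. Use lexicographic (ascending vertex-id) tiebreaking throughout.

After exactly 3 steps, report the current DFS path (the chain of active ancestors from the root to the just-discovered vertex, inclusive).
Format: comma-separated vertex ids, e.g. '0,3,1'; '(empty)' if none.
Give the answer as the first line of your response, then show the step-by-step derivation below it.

7,3,0

step 1: discover 7; path=7; order=7
step 2: discover 3; path=7>3; order=7,3
step 3: discover 0; path=7>3>0; order=7,3,0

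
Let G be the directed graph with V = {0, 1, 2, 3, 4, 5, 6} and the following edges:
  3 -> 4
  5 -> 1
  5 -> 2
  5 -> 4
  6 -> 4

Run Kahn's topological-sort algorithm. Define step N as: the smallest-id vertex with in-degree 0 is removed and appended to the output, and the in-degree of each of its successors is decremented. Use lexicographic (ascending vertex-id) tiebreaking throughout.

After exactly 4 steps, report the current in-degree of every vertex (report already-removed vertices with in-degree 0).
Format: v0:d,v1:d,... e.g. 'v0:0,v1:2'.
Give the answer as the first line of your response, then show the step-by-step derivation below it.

v0:0,v1:0,v2:0,v3:0,v4:1,v5:0,v6:0

step 1: output 0; order=[0]; indeg=(0,1,1,0,3,0,0)
step 2: output 3; order=[0,3]; indeg=(0,1,1,0,2,0,0)
step 3: output 5; order=[0,3,5]; indeg=(0,0,0,0,1,0,0)
step 4: output 1; order=[0,3,5,1]; indeg=(0,0,0,0,1,0,0)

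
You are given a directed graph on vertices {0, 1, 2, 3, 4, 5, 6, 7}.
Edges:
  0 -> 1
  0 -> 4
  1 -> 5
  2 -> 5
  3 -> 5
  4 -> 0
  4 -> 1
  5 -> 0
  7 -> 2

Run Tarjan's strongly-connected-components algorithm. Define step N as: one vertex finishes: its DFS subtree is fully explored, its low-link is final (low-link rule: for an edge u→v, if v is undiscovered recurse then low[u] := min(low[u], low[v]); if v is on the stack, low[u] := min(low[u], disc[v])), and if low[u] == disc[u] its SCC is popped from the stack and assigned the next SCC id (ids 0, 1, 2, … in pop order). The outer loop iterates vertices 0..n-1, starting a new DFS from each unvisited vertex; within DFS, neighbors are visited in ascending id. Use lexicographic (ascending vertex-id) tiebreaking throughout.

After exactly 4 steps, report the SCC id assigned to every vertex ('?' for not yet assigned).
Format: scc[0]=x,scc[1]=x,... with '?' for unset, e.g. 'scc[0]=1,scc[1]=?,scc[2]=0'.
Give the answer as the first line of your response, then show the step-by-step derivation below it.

scc[0]=0,scc[1]=0,scc[2]=?,scc[3]=?,scc[4]=0,scc[5]=0,scc[6]=?,scc[7]=?

step 1: low=(low[0]=0,low[1]=1,low[2]=?,low[3]=?,low[4]=?,low[5]=0,low[6]=?,low[7]=?); scc=(scc[0]=?,scc[1]=?,scc[2]=?,scc[3]=?,scc[4]=?,scc[5]=?,scc[6]=?,scc[7]=?)
step 2: low=(low[0]=0,low[1]=0,low[2]=?,low[3]=?,low[4]=?,low[5]=0,low[6]=?,low[7]=?); scc=(scc[0]=?,scc[1]=?,scc[2]=?,scc[3]=?,scc[4]=?,scc[5]=?,scc[6]=?,scc[7]=?)
step 3: low=(low[0]=0,low[1]=0,low[2]=?,low[3]=?,low[4]=0,low[5]=0,low[6]=?,low[7]=?); scc=(scc[0]=?,scc[1]=?,scc[2]=?,scc[3]=?,scc[4]=?,scc[5]=?,scc[6]=?,scc[7]=?)
step 4: low=(low[0]=0,low[1]=0,low[2]=?,low[3]=?,low[4]=0,low[5]=0,low[6]=?,low[7]=?); scc=(scc[0]=0,scc[1]=0,scc[2]=?,scc[3]=?,scc[4]=0,scc[5]=0,scc[6]=?,scc[7]=?)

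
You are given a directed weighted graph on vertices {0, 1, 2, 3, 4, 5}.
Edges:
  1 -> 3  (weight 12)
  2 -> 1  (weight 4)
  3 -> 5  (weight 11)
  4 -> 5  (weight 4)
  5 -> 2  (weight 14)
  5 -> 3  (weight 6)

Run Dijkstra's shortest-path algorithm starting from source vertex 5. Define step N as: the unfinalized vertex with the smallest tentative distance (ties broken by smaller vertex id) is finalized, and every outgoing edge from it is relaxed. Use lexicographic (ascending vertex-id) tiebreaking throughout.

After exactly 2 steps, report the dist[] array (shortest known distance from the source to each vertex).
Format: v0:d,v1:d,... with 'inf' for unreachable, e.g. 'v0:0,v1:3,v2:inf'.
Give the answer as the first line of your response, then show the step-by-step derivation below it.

v0:inf,v1:inf,v2:14,v3:6,v4:inf,v5:0

step 1: dist = v0:inf,v1:inf,v2:14,v3:6,v4:inf,v5:0
step 2: dist = v0:inf,v1:inf,v2:14,v3:6,v4:inf,v5:0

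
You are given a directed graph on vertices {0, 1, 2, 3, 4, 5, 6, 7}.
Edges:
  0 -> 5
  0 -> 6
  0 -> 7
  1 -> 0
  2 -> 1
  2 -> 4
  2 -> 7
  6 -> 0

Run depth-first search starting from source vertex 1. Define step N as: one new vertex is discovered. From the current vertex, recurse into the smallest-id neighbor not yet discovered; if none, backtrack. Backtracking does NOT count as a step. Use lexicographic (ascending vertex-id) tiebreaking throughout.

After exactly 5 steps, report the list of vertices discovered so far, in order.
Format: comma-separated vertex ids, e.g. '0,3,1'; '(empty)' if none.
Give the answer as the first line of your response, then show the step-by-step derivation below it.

1,0,5,6,7

step 1: discover 1; path=1; order=1
step 2: discover 0; path=1>0; order=1,0
step 3: discover 5; path=1>0>5; order=1,0,5
step 4: discover 6; path=1>0>6; order=1,0,5,6
step 5: discover 7; path=1>0>7; order=1,0,5,6,7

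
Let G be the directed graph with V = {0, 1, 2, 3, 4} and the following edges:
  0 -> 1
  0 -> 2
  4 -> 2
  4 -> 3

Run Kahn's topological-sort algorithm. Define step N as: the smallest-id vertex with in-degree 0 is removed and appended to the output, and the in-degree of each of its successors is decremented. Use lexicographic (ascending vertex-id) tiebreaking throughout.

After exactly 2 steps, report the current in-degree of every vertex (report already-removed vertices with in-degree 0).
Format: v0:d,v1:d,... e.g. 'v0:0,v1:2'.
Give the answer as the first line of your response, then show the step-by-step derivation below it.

v0:0,v1:0,v2:1,v3:1,v4:0

step 1: output 0; order=[0]; indeg=(0,0,1,1,0)
step 2: output 1; order=[0,1]; indeg=(0,0,1,1,0)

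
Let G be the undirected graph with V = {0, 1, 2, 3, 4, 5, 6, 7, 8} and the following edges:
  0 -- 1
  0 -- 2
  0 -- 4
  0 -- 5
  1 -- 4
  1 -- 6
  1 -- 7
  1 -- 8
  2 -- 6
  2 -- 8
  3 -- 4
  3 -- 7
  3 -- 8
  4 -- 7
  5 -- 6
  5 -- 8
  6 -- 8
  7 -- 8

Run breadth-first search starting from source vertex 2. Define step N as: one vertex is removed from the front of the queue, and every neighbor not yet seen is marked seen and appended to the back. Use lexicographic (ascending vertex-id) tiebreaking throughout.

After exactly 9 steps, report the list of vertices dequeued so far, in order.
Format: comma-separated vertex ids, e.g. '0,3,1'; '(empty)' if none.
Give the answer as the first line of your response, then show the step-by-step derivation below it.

2,0,6,8,1,4,5,3,7

step 1: dequeue 2; queue=[0,6,8]; order=2
step 2: dequeue 0; queue=[6,8,1,4,5]; order=2,0
step 3: dequeue 6; queue=[8,1,4,5]; order=2,0,6
step 4: dequeue 8; queue=[1,4,5,3,7]; order=2,0,6,8
step 5: dequeue 1; queue=[4,5,3,7]; order=2,0,6,8,1
step 6: dequeue 4; queue=[5,3,7]; order=2,0,6,8,1,4
step 7: dequeue 5; queue=[3,7]; order=2,0,6,8,1,4,5
step 8: dequeue 3; queue=[7]; order=2,0,6,8,1,4,5,3
step 9: dequeue 7; queue=[(empty)]; order=2,0,6,8,1,4,5,3,7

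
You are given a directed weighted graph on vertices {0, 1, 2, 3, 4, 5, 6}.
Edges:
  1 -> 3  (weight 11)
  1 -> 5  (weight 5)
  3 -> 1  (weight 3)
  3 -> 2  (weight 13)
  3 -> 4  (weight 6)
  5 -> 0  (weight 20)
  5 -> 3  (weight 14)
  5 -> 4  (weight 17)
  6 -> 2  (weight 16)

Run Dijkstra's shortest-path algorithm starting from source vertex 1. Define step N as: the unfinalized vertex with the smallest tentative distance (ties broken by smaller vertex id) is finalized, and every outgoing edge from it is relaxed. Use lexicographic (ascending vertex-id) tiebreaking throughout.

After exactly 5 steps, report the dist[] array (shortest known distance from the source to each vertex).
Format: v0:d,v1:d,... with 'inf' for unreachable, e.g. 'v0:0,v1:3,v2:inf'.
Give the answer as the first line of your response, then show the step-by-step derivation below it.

v0:25,v1:0,v2:24,v3:11,v4:17,v5:5,v6:inf

step 1: dist = v0:inf,v1:0,v2:inf,v3:11,v4:inf,v5:5,v6:inf
step 2: dist = v0:25,v1:0,v2:inf,v3:11,v4:22,v5:5,v6:inf
step 3: dist = v0:25,v1:0,v2:24,v3:11,v4:17,v5:5,v6:inf
step 4: dist = v0:25,v1:0,v2:24,v3:11,v4:17,v5:5,v6:inf
step 5: dist = v0:25,v1:0,v2:24,v3:11,v4:17,v5:5,v6:inf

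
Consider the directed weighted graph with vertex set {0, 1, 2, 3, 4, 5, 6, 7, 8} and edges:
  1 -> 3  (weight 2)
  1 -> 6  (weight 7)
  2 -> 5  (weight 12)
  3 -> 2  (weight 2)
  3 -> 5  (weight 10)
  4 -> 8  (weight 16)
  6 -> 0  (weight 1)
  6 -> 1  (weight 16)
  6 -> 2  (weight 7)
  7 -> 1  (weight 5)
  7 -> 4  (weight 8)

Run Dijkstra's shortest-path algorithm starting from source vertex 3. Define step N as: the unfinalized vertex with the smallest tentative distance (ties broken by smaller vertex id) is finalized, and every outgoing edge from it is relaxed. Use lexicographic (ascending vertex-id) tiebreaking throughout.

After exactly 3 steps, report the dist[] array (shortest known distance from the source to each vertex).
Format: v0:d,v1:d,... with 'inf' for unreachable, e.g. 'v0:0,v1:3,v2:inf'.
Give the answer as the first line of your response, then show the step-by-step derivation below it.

v0:inf,v1:inf,v2:2,v3:0,v4:inf,v5:10,v6:inf,v7:inf,v8:inf

step 1: dist = v0:inf,v1:inf,v2:2,v3:0,v4:inf,v5:10,v6:inf,v7:inf,v8:inf
step 2: dist = v0:inf,v1:inf,v2:2,v3:0,v4:inf,v5:10,v6:inf,v7:inf,v8:inf
step 3: dist = v0:inf,v1:inf,v2:2,v3:0,v4:inf,v5:10,v6:inf,v7:inf,v8:inf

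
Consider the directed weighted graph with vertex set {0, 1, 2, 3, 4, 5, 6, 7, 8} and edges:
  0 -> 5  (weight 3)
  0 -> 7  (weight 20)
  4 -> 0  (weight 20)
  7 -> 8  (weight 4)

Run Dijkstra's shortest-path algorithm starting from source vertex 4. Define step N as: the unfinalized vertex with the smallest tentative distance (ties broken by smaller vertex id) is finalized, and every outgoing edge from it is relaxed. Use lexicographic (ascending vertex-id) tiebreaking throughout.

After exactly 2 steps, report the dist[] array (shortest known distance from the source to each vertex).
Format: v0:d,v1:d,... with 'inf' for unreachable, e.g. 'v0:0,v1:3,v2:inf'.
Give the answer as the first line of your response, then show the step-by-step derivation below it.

v0:20,v1:inf,v2:inf,v3:inf,v4:0,v5:23,v6:inf,v7:40,v8:inf

step 1: dist = v0:20,v1:inf,v2:inf,v3:inf,v4:0,v5:inf,v6:inf,v7:inf,v8:inf
step 2: dist = v0:20,v1:inf,v2:inf,v3:inf,v4:0,v5:23,v6:inf,v7:40,v8:inf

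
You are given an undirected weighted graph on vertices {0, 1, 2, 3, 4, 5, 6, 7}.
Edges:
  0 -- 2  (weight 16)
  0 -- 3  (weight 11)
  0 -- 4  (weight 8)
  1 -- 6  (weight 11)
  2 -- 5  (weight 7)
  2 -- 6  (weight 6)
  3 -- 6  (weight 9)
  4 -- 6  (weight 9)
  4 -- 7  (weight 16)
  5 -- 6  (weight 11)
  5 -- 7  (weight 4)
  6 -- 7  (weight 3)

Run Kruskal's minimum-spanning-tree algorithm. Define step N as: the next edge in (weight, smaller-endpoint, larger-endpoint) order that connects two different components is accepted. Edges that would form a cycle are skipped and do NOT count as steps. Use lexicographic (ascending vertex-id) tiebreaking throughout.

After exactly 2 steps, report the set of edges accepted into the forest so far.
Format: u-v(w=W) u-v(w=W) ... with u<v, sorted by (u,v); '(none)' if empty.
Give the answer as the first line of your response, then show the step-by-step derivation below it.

5-7(w=4) 6-7(w=3)

step 1: add edge 6-7 (w=3); MST = {6-7(w=3)}
step 2: add edge 5-7 (w=4); MST = {5-7(w=4) 6-7(w=3)}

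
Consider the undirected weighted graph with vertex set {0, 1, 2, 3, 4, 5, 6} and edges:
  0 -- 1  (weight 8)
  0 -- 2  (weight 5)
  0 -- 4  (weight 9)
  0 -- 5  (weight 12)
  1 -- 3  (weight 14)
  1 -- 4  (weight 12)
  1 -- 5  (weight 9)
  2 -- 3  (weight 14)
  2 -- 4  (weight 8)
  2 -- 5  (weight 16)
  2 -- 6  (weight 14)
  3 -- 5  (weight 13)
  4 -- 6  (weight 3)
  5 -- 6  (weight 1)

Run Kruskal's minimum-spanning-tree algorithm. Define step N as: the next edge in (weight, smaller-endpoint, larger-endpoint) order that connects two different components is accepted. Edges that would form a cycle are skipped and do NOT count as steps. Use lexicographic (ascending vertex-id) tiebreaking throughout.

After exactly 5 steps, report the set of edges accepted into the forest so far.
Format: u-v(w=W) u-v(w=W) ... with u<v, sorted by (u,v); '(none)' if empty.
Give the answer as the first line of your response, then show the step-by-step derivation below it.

0-1(w=8) 0-2(w=5) 2-4(w=8) 4-6(w=3) 5-6(w=1)

step 1: add edge 5-6 (w=1); MST = {5-6(w=1)}
step 2: add edge 4-6 (w=3); MST = {4-6(w=3) 5-6(w=1)}
step 3: add edge 0-2 (w=5); MST = {0-2(w=5) 4-6(w=3) 5-6(w=1)}
step 4: add edge 0-1 (w=8); MST = {0-1(w=8) 0-2(w=5) 4-6(w=3) 5-6(w=1)}
step 5: add edge 2-4 (w=8); MST = {0-1(w=8) 0-2(w=5) 2-4(w=8) 4-6(w=3) 5-6(w=1)}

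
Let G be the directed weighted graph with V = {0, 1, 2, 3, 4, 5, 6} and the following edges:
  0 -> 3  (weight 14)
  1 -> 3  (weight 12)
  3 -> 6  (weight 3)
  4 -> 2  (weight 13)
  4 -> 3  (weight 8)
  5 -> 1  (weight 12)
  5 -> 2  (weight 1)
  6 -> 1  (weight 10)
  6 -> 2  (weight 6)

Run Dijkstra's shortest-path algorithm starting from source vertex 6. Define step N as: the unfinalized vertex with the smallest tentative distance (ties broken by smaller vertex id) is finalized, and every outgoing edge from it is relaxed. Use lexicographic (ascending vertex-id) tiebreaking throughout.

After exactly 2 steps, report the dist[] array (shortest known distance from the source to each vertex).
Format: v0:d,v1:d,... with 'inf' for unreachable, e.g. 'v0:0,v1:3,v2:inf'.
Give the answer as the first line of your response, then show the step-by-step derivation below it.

v0:inf,v1:10,v2:6,v3:inf,v4:inf,v5:inf,v6:0

step 1: dist = v0:inf,v1:10,v2:6,v3:inf,v4:inf,v5:inf,v6:0
step 2: dist = v0:inf,v1:10,v2:6,v3:inf,v4:inf,v5:inf,v6:0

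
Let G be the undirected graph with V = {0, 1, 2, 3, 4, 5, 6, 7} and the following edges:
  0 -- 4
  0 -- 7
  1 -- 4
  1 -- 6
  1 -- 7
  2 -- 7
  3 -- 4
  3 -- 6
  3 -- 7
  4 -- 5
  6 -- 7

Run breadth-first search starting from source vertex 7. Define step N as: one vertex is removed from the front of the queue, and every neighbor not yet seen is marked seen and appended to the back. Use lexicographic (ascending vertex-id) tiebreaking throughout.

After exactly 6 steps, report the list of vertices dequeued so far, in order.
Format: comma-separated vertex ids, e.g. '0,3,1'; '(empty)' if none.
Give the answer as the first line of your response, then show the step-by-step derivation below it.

7,0,1,2,3,6

step 1: dequeue 7; queue=[0,1,2,3,6]; order=7
step 2: dequeue 0; queue=[1,2,3,6,4]; order=7,0
step 3: dequeue 1; queue=[2,3,6,4]; order=7,0,1
step 4: dequeue 2; queue=[3,6,4]; order=7,0,1,2
step 5: dequeue 3; queue=[6,4]; order=7,0,1,2,3
step 6: dequeue 6; queue=[4]; order=7,0,1,2,3,6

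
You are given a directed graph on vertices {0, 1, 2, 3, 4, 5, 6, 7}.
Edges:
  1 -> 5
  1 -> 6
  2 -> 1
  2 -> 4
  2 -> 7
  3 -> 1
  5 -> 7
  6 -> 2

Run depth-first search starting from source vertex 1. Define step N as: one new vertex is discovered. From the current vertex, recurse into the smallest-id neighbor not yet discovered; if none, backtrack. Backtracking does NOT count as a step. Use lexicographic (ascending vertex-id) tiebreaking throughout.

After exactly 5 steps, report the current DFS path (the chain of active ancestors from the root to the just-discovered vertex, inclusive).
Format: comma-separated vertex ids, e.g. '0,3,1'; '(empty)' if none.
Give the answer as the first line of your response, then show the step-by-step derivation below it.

1,6,2

step 1: discover 1; path=1; order=1
step 2: discover 5; path=1>5; order=1,5
step 3: discover 7; path=1>5>7; order=1,5,7
step 4: discover 6; path=1>6; order=1,5,7,6
step 5: discover 2; path=1>6>2; order=1,5,7,6,2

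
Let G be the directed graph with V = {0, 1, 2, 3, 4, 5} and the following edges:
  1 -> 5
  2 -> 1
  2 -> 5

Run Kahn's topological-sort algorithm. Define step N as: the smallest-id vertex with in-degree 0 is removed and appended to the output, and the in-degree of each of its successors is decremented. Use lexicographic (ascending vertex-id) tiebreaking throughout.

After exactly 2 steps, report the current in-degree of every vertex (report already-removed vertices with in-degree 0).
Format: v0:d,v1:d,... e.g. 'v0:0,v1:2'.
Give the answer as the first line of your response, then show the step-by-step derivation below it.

v0:0,v1:0,v2:0,v3:0,v4:0,v5:1

step 1: output 0; order=[0]; indeg=(0,1,0,0,0,2)
step 2: output 2; order=[0,2]; indeg=(0,0,0,0,0,1)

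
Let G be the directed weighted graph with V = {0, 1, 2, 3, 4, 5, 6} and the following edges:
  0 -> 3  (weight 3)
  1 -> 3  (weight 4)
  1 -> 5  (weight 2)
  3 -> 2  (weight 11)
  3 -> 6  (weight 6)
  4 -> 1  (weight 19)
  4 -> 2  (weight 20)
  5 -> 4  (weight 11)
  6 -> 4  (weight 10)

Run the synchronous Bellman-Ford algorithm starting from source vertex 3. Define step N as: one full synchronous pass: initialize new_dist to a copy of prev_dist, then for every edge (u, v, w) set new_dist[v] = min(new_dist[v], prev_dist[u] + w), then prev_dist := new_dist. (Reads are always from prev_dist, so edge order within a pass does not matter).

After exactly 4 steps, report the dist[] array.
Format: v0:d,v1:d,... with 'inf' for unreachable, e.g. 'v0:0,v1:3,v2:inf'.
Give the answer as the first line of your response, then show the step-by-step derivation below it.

v0:inf,v1:35,v2:11,v3:0,v4:16,v5:37,v6:6

step 1: dist = v0:inf,v1:inf,v2:11,v3:0,v4:inf,v5:inf,v6:6
step 2: dist = v0:inf,v1:inf,v2:11,v3:0,v4:16,v5:inf,v6:6
step 3: dist = v0:inf,v1:35,v2:11,v3:0,v4:16,v5:inf,v6:6
step 4: dist = v0:inf,v1:35,v2:11,v3:0,v4:16,v5:37,v6:6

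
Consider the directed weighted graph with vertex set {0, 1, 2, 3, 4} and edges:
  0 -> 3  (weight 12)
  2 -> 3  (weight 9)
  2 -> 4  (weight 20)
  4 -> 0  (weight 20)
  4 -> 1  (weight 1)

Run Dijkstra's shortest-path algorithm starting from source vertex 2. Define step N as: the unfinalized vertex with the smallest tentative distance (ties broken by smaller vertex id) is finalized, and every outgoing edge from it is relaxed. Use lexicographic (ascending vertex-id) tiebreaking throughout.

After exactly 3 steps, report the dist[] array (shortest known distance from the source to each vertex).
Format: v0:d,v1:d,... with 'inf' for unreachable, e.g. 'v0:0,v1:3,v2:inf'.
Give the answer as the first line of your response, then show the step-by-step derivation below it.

v0:40,v1:21,v2:0,v3:9,v4:20

step 1: dist = v0:inf,v1:inf,v2:0,v3:9,v4:20
step 2: dist = v0:inf,v1:inf,v2:0,v3:9,v4:20
step 3: dist = v0:40,v1:21,v2:0,v3:9,v4:20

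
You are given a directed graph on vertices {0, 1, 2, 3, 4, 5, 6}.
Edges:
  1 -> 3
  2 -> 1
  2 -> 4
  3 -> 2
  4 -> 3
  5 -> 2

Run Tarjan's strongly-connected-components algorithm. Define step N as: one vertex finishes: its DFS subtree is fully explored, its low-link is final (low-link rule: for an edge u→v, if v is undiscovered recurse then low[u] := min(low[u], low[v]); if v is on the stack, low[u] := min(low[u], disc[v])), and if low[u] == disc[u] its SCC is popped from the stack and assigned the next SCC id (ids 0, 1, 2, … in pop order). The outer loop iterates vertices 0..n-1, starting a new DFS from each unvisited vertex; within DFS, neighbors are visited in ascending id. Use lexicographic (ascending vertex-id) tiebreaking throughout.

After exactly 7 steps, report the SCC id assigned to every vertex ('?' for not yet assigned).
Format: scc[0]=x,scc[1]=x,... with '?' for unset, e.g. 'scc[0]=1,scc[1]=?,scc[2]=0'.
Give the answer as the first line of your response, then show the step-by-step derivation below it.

scc[0]=0,scc[1]=1,scc[2]=1,scc[3]=1,scc[4]=1,scc[5]=2,scc[6]=3

step 1: low=(low[0]=0,low[1]=?,low[2]=?,low[3]=?,low[4]=?,low[5]=?,low[6]=?); scc=(scc[0]=0,scc[1]=?,scc[2]=?,scc[3]=?,scc[4]=?,scc[5]=?,scc[6]=?)
step 2: low=(low[0]=0,low[1]=1,low[2]=1,low[3]=2,low[4]=2,low[5]=?,low[6]=?); scc=(scc[0]=0,scc[1]=?,scc[2]=?,scc[3]=?,scc[4]=?,scc[5]=?,scc[6]=?)
step 3: low=(low[0]=0,low[1]=1,low[2]=1,low[3]=2,low[4]=2,low[5]=?,low[6]=?); scc=(scc[0]=0,scc[1]=?,scc[2]=?,scc[3]=?,scc[4]=?,scc[5]=?,scc[6]=?)
step 4: low=(low[0]=0,low[1]=1,low[2]=1,low[3]=1,low[4]=2,low[5]=?,low[6]=?); scc=(scc[0]=0,scc[1]=?,scc[2]=?,scc[3]=?,scc[4]=?,scc[5]=?,scc[6]=?)
step 5: low=(low[0]=0,low[1]=1,low[2]=1,low[3]=1,low[4]=2,low[5]=?,low[6]=?); scc=(scc[0]=0,scc[1]=1,scc[2]=1,scc[3]=1,scc[4]=1,scc[5]=?,scc[6]=?)
step 6: low=(low[0]=0,low[1]=1,low[2]=1,low[3]=1,low[4]=2,low[5]=5,low[6]=?); scc=(scc[0]=0,scc[1]=1,scc[2]=1,scc[3]=1,scc[4]=1,scc[5]=2,scc[6]=?)
step 7: low=(low[0]=0,low[1]=1,low[2]=1,low[3]=1,low[4]=2,low[5]=5,low[6]=6); scc=(scc[0]=0,scc[1]=1,scc[2]=1,scc[3]=1,scc[4]=1,scc[5]=2,scc[6]=3)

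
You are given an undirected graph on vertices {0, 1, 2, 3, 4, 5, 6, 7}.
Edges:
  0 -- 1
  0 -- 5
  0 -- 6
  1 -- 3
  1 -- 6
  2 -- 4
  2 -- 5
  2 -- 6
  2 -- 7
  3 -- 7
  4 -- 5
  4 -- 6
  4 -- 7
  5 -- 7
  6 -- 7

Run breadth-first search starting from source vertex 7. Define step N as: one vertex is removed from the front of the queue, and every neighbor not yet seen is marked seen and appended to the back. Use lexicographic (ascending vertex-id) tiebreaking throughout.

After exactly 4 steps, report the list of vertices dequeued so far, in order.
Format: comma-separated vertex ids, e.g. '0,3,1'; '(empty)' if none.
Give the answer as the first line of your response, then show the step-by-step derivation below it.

7,2,3,4

step 1: dequeue 7; queue=[2,3,4,5,6]; order=7
step 2: dequeue 2; queue=[3,4,5,6]; order=7,2
step 3: dequeue 3; queue=[4,5,6,1]; order=7,2,3
step 4: dequeue 4; queue=[5,6,1]; order=7,2,3,4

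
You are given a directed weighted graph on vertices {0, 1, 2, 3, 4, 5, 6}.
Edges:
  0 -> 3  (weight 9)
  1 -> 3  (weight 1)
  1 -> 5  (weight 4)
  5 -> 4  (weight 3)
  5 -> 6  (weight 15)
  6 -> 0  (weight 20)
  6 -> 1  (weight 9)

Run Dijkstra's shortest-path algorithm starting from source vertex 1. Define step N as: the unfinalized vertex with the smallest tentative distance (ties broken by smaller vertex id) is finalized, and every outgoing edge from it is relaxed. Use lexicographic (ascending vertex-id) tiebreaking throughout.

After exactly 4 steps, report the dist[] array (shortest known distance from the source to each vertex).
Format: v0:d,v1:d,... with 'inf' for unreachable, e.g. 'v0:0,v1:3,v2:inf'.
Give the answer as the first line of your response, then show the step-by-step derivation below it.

v0:inf,v1:0,v2:inf,v3:1,v4:7,v5:4,v6:19

step 1: dist = v0:inf,v1:0,v2:inf,v3:1,v4:inf,v5:4,v6:inf
step 2: dist = v0:inf,v1:0,v2:inf,v3:1,v4:inf,v5:4,v6:inf
step 3: dist = v0:inf,v1:0,v2:inf,v3:1,v4:7,v5:4,v6:19
step 4: dist = v0:inf,v1:0,v2:inf,v3:1,v4:7,v5:4,v6:19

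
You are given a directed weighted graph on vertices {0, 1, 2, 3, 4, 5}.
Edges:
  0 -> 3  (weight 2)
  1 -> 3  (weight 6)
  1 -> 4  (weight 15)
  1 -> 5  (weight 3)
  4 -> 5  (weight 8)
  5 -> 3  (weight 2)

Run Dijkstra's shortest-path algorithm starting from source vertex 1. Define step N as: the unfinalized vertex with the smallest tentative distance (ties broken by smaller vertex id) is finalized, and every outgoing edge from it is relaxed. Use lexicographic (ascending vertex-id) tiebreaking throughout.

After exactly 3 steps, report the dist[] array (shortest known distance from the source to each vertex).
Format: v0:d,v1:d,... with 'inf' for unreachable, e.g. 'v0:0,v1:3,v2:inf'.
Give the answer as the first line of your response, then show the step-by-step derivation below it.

v0:inf,v1:0,v2:inf,v3:5,v4:15,v5:3

step 1: dist = v0:inf,v1:0,v2:inf,v3:6,v4:15,v5:3
step 2: dist = v0:inf,v1:0,v2:inf,v3:5,v4:15,v5:3
step 3: dist = v0:inf,v1:0,v2:inf,v3:5,v4:15,v5:3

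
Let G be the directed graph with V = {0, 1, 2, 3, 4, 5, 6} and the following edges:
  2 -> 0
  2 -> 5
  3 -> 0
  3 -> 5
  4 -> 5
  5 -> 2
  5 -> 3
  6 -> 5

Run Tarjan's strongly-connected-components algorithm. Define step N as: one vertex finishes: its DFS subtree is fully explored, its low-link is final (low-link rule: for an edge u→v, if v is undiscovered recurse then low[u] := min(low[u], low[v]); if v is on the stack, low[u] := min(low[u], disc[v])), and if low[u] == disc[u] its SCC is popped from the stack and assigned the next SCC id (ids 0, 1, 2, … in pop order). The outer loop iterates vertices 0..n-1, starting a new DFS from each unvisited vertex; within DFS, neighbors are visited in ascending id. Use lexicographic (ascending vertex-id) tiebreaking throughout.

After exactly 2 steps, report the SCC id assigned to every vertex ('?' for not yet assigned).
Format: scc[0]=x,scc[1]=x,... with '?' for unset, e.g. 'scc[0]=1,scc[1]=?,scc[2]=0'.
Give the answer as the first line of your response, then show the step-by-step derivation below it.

scc[0]=0,scc[1]=1,scc[2]=?,scc[3]=?,scc[4]=?,scc[5]=?,scc[6]=?

step 1: low=(low[0]=0,low[1]=?,low[2]=?,low[3]=?,low[4]=?,low[5]=?,low[6]=?); scc=(scc[0]=0,scc[1]=?,scc[2]=?,scc[3]=?,scc[4]=?,scc[5]=?,scc[6]=?)
step 2: low=(low[0]=0,low[1]=1,low[2]=?,low[3]=?,low[4]=?,low[5]=?,low[6]=?); scc=(scc[0]=0,scc[1]=1,scc[2]=?,scc[3]=?,scc[4]=?,scc[5]=?,scc[6]=?)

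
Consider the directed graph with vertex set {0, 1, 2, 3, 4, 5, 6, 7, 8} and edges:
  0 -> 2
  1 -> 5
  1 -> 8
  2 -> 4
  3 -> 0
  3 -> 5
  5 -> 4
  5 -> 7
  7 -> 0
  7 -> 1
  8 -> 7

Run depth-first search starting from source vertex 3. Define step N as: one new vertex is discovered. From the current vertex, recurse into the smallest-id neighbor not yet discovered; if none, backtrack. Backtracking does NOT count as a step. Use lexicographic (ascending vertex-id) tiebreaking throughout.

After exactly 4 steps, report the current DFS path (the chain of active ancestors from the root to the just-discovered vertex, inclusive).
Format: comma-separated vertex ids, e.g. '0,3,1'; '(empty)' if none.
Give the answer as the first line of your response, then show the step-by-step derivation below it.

3,0,2,4

step 1: discover 3; path=3; order=3
step 2: discover 0; path=3>0; order=3,0
step 3: discover 2; path=3>0>2; order=3,0,2
step 4: discover 4; path=3>0>2>4; order=3,0,2,4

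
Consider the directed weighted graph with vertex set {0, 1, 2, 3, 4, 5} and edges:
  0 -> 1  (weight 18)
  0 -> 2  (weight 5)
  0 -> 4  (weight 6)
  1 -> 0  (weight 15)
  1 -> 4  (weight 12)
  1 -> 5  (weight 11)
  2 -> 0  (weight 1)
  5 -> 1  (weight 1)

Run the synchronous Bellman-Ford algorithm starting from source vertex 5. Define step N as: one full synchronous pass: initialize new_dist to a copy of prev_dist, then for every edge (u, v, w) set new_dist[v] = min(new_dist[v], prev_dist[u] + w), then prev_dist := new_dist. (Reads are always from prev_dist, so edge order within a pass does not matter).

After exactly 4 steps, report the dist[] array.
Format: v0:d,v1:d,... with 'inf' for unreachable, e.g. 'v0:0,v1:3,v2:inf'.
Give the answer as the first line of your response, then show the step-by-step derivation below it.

v0:16,v1:1,v2:21,v3:inf,v4:13,v5:0

step 1: dist = v0:inf,v1:1,v2:inf,v3:inf,v4:inf,v5:0
step 2: dist = v0:16,v1:1,v2:inf,v3:inf,v4:13,v5:0
step 3: dist = v0:16,v1:1,v2:21,v3:inf,v4:13,v5:0
step 4: dist = v0:16,v1:1,v2:21,v3:inf,v4:13,v5:0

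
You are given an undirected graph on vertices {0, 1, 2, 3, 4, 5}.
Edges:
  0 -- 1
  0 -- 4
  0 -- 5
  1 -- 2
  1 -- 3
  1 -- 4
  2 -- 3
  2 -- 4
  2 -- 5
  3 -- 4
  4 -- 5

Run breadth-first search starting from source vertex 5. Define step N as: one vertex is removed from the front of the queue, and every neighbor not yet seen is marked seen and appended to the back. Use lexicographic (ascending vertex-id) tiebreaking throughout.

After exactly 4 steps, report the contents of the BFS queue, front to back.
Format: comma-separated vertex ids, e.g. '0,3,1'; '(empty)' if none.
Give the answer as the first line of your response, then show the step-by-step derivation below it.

1,3

step 1: dequeue 5; queue=[0,2,4]; order=5
step 2: dequeue 0; queue=[2,4,1]; order=5,0
step 3: dequeue 2; queue=[4,1,3]; order=5,0,2
step 4: dequeue 4; queue=[1,3]; order=5,0,2,4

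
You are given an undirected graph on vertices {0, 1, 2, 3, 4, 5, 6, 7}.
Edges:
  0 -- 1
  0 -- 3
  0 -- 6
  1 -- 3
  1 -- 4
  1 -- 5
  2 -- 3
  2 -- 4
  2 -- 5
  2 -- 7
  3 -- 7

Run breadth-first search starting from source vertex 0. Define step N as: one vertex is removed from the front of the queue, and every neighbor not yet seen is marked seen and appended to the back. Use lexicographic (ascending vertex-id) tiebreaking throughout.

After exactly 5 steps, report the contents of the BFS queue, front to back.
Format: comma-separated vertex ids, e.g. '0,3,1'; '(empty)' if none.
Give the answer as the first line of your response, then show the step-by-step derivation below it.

5,2,7

step 1: dequeue 0; queue=[1,3,6]; order=0
step 2: dequeue 1; queue=[3,6,4,5]; order=0,1
step 3: dequeue 3; queue=[6,4,5,2,7]; order=0,1,3
step 4: dequeue 6; queue=[4,5,2,7]; order=0,1,3,6
step 5: dequeue 4; queue=[5,2,7]; order=0,1,3,6,4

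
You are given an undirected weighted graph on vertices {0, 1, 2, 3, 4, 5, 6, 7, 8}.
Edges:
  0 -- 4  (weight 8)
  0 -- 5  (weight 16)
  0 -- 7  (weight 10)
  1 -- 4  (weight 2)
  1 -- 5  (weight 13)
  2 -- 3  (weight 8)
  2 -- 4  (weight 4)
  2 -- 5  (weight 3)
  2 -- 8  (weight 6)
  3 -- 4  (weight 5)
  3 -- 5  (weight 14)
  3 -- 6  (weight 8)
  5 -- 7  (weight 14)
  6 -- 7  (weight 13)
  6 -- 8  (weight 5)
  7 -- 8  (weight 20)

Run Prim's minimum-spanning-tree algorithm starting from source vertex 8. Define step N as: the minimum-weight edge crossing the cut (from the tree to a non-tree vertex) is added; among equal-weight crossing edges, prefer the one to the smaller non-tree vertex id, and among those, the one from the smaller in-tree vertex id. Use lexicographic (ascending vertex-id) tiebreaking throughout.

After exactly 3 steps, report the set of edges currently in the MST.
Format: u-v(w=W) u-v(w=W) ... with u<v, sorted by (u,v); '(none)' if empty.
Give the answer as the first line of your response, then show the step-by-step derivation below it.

2-5(w=3) 2-8(w=6) 6-8(w=5)

step 1: add edge 6-8 (w=5); MST = {6-8(w=5)}
step 2: add edge 2-8 (w=6); MST = {2-8(w=6) 6-8(w=5)}
step 3: add edge 2-5 (w=3); MST = {2-5(w=3) 2-8(w=6) 6-8(w=5)}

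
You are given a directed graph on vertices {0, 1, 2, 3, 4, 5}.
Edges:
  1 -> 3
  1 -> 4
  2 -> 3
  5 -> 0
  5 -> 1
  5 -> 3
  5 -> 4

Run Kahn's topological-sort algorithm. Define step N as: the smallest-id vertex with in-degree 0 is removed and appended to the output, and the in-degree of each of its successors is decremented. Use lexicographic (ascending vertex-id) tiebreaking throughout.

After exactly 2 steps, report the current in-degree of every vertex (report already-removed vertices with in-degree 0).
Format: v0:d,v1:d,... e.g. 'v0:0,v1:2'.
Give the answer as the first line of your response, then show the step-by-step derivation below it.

v0:0,v1:0,v2:0,v3:1,v4:1,v5:0

step 1: output 2; order=[2]; indeg=(1,1,0,2,2,0)
step 2: output 5; order=[2,5]; indeg=(0,0,0,1,1,0)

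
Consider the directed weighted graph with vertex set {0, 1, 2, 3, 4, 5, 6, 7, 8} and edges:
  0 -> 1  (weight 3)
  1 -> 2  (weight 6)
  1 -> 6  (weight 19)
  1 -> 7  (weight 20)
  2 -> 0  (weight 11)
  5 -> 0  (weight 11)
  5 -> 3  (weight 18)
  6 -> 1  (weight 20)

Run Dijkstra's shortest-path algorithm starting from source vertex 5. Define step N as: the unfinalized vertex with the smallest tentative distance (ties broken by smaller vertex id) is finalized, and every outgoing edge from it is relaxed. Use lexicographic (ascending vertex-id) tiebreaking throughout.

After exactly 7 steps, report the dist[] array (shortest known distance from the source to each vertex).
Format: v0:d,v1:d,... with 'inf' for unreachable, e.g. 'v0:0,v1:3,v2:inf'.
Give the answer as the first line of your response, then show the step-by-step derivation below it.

v0:11,v1:14,v2:20,v3:18,v4:inf,v5:0,v6:33,v7:34,v8:inf

step 1: dist = v0:11,v1:inf,v2:inf,v3:18,v4:inf,v5:0,v6:inf,v7:inf,v8:inf
step 2: dist = v0:11,v1:14,v2:inf,v3:18,v4:inf,v5:0,v6:inf,v7:inf,v8:inf
step 3: dist = v0:11,v1:14,v2:20,v3:18,v4:inf,v5:0,v6:33,v7:34,v8:inf
step 4: dist = v0:11,v1:14,v2:20,v3:18,v4:inf,v5:0,v6:33,v7:34,v8:inf
step 5: dist = v0:11,v1:14,v2:20,v3:18,v4:inf,v5:0,v6:33,v7:34,v8:inf
step 6: dist = v0:11,v1:14,v2:20,v3:18,v4:inf,v5:0,v6:33,v7:34,v8:inf
step 7: dist = v0:11,v1:14,v2:20,v3:18,v4:inf,v5:0,v6:33,v7:34,v8:inf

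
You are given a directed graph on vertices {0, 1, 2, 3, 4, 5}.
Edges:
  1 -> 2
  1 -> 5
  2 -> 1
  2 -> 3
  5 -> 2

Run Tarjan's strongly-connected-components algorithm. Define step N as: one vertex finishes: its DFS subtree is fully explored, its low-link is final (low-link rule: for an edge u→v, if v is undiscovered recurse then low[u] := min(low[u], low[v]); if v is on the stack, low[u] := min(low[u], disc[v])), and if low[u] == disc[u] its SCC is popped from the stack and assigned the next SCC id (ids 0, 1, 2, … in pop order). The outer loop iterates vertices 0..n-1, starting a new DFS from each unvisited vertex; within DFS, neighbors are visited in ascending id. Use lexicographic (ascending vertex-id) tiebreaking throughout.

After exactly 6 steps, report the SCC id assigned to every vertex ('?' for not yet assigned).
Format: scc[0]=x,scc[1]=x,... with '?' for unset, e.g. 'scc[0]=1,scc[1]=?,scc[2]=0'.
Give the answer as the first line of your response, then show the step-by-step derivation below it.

scc[0]=0,scc[1]=2,scc[2]=2,scc[3]=1,scc[4]=3,scc[5]=2

step 1: low=(low[0]=0,low[1]=?,low[2]=?,low[3]=?,low[4]=?,low[5]=?); scc=(scc[0]=0,scc[1]=?,scc[2]=?,scc[3]=?,scc[4]=?,scc[5]=?)
step 2: low=(low[0]=0,low[1]=1,low[2]=1,low[3]=3,low[4]=?,low[5]=?); scc=(scc[0]=0,scc[1]=?,scc[2]=?,scc[3]=1,scc[4]=?,scc[5]=?)
step 3: low=(low[0]=0,low[1]=1,low[2]=1,low[3]=3,low[4]=?,low[5]=?); scc=(scc[0]=0,scc[1]=?,scc[2]=?,scc[3]=1,scc[4]=?,scc[5]=?)
step 4: low=(low[0]=0,low[1]=1,low[2]=1,low[3]=3,low[4]=?,low[5]=2); scc=(scc[0]=0,scc[1]=?,scc[2]=?,scc[3]=1,scc[4]=?,scc[5]=?)
step 5: low=(low[0]=0,low[1]=1,low[2]=1,low[3]=3,low[4]=?,low[5]=2); scc=(scc[0]=0,scc[1]=2,scc[2]=2,scc[3]=1,scc[4]=?,scc[5]=2)
step 6: low=(low[0]=0,low[1]=1,low[2]=1,low[3]=3,low[4]=5,low[5]=2); scc=(scc[0]=0,scc[1]=2,scc[2]=2,scc[3]=1,scc[4]=3,scc[5]=2)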